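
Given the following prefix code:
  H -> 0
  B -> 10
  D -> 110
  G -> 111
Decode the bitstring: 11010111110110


Decoding step by step:
Bits 110 -> D
Bits 10 -> B
Bits 111 -> G
Bits 110 -> D
Bits 110 -> D


Decoded message: DBGDD


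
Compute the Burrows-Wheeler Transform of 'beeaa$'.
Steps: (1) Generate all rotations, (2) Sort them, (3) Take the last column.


Rotations (sorted):
  0: $beeaa -> last char: a
  1: a$beea -> last char: a
  2: aa$bee -> last char: e
  3: beeaa$ -> last char: $
  4: eaa$be -> last char: e
  5: eeaa$b -> last char: b


BWT = aae$eb


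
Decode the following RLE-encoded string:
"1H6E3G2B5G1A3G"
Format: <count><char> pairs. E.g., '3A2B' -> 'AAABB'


Expanding each <count><char> pair:
  1H -> 'H'
  6E -> 'EEEEEE'
  3G -> 'GGG'
  2B -> 'BB'
  5G -> 'GGGGG'
  1A -> 'A'
  3G -> 'GGG'

Decoded = HEEEEEEGGGBBGGGGGAGGG


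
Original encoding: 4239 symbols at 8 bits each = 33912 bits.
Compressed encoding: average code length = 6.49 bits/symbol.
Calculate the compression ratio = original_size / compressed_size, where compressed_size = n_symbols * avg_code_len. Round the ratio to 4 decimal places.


original_size = n_symbols * orig_bits = 4239 * 8 = 33912 bits
compressed_size = n_symbols * avg_code_len = 4239 * 6.49 = 27511.11 bits
ratio = original_size / compressed_size = 33912 / 27511.11 = 1.2327

Compression ratio = 1.2327


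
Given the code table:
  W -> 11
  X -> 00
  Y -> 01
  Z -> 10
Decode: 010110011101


Decoding:
01 -> Y
01 -> Y
10 -> Z
01 -> Y
11 -> W
01 -> Y


Result: YYZYWY


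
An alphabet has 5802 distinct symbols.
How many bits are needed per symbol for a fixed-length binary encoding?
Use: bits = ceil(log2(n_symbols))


log2(5802) = 12.5023
Bracket: 2^12 = 4096 < 5802 <= 2^13 = 8192
So ceil(log2(5802)) = 13

bits = ceil(log2(5802)) = ceil(12.5023) = 13 bits


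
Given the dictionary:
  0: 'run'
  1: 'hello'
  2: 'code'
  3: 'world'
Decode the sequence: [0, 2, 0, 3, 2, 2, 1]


Look up each index in the dictionary:
  0 -> 'run'
  2 -> 'code'
  0 -> 'run'
  3 -> 'world'
  2 -> 'code'
  2 -> 'code'
  1 -> 'hello'

Decoded: "run code run world code code hello"


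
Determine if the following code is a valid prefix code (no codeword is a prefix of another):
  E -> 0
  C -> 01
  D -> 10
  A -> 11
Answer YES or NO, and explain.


Checking each pair (does one codeword prefix another?):
  E='0' vs C='01': prefix -- VIOLATION

NO -- this is NOT a valid prefix code. E (0) is a prefix of C (01).


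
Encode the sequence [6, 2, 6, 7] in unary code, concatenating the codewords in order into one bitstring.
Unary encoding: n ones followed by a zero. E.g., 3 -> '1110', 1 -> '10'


Encode each number as n ones followed by a terminating 0:
  6 -> 1111110 (7 bits)
  2 -> 110 (3 bits)
  6 -> 1111110 (7 bits)
  7 -> 11111110 (8 bits)
Total length = 7 + 3 + 7 + 8 = 25 bits.

Unary([6, 2, 6, 7]) = 1111110110111111011111110 (25 bits)


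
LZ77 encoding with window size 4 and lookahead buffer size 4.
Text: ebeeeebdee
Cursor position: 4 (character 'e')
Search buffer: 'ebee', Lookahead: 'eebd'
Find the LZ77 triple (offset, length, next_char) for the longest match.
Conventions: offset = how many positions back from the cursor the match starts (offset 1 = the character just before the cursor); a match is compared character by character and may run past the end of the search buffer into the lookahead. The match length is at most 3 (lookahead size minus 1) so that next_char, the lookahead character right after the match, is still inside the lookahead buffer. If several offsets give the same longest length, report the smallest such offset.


Try each offset into the search buffer:
  offset=1 (pos 3, char 'e'): match length 2
  offset=2 (pos 2, char 'e'): match length 2
  offset=3 (pos 1, char 'b'): match length 0
  offset=4 (pos 0, char 'e'): match length 1
Longest match has length 2, found at offsets 1, 2; take the smallest, offset 1.
next_char = character at position 4 + 2 = 6 -> 'b'

Best match: offset=1, length=2 (matching 'ee' starting at position 3)
LZ77 triple: (1, 2, 'b')


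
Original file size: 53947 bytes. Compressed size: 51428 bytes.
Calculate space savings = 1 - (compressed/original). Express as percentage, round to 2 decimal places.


ratio = compressed/original = 51428/53947 = 0.953306
savings = 1 - ratio = 1 - 0.953306 = 0.046694
as a percentage: 0.046694 * 100 = 4.67%

Space savings = 1 - 51428/53947 = 4.67%


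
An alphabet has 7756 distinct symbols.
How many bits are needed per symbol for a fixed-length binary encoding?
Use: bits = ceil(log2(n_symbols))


log2(7756) = 12.9211
Bracket: 2^12 = 4096 < 7756 <= 2^13 = 8192
So ceil(log2(7756)) = 13

bits = ceil(log2(7756)) = ceil(12.9211) = 13 bits


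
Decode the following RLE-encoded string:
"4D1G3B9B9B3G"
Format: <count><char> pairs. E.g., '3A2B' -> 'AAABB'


Expanding each <count><char> pair:
  4D -> 'DDDD'
  1G -> 'G'
  3B -> 'BBB'
  9B -> 'BBBBBBBBB'
  9B -> 'BBBBBBBBB'
  3G -> 'GGG'

Decoded = DDDDGBBBBBBBBBBBBBBBBBBBBBGGG


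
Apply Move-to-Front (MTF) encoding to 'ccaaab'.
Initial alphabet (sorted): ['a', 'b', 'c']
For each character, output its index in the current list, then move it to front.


MTF encoding:
'c': index 2 in ['a', 'b', 'c'] -> ['c', 'a', 'b']
'c': index 0 in ['c', 'a', 'b'] -> ['c', 'a', 'b']
'a': index 1 in ['c', 'a', 'b'] -> ['a', 'c', 'b']
'a': index 0 in ['a', 'c', 'b'] -> ['a', 'c', 'b']
'a': index 0 in ['a', 'c', 'b'] -> ['a', 'c', 'b']
'b': index 2 in ['a', 'c', 'b'] -> ['b', 'a', 'c']


Output: [2, 0, 1, 0, 0, 2]


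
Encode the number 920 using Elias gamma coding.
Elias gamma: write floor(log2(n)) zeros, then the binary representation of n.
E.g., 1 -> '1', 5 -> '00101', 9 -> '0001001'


num_bits = floor(log2(920)) + 1 = 10
leading_zeros = num_bits - 1 = 9
binary(920) = 1110011000

Elias gamma(920) = '000000000' + '1110011000' = 0000000001110011000 (19 bits)


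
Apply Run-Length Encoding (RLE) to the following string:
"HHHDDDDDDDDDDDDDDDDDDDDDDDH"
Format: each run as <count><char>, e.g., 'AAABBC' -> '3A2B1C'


Scanning runs left to right:
  i=0: run of 'H' x 3 -> '3H'
  i=3: run of 'D' x 23 -> '23D'
  i=26: run of 'H' x 1 -> '1H'

RLE = 3H23D1H


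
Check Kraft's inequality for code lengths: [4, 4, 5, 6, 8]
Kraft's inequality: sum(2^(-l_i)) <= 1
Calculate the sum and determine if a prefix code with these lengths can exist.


Sum = 2^(-4) + 2^(-4) + 2^(-5) + 2^(-6) + 2^(-8)
    = 0.0625 + 0.0625 + 0.03125 + 0.015625 + 0.00390625
    = 45/256 = 0.17578125
Since 0.17578125 <= 1, Kraft's inequality IS satisfied.
A prefix code with these lengths CAN exist.

Kraft sum = 0.17578125. Satisfied.


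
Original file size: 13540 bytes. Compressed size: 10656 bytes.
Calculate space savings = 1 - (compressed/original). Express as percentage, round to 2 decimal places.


ratio = compressed/original = 10656/13540 = 0.787001
savings = 1 - ratio = 1 - 0.787001 = 0.212999
as a percentage: 0.212999 * 100 = 21.3%

Space savings = 1 - 10656/13540 = 21.3%


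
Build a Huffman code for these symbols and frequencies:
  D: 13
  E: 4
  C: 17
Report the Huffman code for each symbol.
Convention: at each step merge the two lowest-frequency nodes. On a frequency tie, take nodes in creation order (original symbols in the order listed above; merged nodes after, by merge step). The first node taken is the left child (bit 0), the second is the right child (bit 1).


Huffman tree construction:
Step 1: Merge E(4) + D(13) = 17
Step 2: Merge C(17) + (E+D)(17) = 34
Read each symbol's code off the tree from the root (left child = 0, right child = 1).

Codes:
  D: 11 (length 2)
  E: 10 (length 2)
  C: 0 (length 1)
Average code length: 51/34 = 1.5000 bits/symbol


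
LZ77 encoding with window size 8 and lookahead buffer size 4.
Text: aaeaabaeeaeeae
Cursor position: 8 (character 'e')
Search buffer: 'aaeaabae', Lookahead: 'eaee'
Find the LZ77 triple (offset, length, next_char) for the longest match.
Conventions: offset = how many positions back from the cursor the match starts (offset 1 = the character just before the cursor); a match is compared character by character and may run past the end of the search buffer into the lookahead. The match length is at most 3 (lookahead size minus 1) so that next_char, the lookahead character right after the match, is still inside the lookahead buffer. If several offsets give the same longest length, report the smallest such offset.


Try each offset into the search buffer:
  offset=1 (pos 7, char 'e'): match length 1
  offset=2 (pos 6, char 'a'): match length 0
  offset=3 (pos 5, char 'b'): match length 0
  offset=4 (pos 4, char 'a'): match length 0
  offset=5 (pos 3, char 'a'): match length 0
  offset=6 (pos 2, char 'e'): match length 2
  offset=7 (pos 1, char 'a'): match length 0
  offset=8 (pos 0, char 'a'): match length 0
Longest match has length 2 at offset 6.
next_char = character at position 8 + 2 = 10 -> 'e'

Best match: offset=6, length=2 (matching 'ea' starting at position 2)
LZ77 triple: (6, 2, 'e')


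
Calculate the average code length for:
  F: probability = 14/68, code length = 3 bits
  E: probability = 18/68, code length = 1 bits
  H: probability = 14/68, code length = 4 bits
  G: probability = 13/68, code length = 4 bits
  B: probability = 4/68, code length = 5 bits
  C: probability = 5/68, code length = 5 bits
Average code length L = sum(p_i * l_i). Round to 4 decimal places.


Weighted contributions p_i * l_i:
  F: (14/68) * 3 = 42/68
  E: (18/68) * 1 = 18/68
  H: (14/68) * 4 = 56/68
  G: (13/68) * 4 = 52/68
  B: (4/68) * 5 = 20/68
  C: (5/68) * 5 = 25/68
Sum = (42 + 18 + 56 + 52 + 20 + 25)/68 = 213/68

L = 213/68 = 3.1324 bits/symbol


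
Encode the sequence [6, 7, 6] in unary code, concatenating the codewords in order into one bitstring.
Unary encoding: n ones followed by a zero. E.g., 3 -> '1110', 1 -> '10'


Encode each number as n ones followed by a terminating 0:
  6 -> 1111110 (7 bits)
  7 -> 11111110 (8 bits)
  6 -> 1111110 (7 bits)
Total length = 7 + 8 + 7 = 22 bits.

Unary([6, 7, 6]) = 1111110111111101111110 (22 bits)


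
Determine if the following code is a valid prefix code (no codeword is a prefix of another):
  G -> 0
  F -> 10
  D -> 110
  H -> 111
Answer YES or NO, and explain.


Checking each pair (does one codeword prefix another?):
  G='0' vs F='10': no prefix
  G='0' vs D='110': no prefix
  G='0' vs H='111': no prefix
  F='10' vs G='0': no prefix
  F='10' vs D='110': no prefix
  F='10' vs H='111': no prefix
  D='110' vs G='0': no prefix
  D='110' vs F='10': no prefix
  D='110' vs H='111': no prefix
  H='111' vs G='0': no prefix
  H='111' vs F='10': no prefix
  H='111' vs D='110': no prefix
No violation found over all pairs.

YES -- this is a valid prefix code. No codeword is a prefix of any other codeword.


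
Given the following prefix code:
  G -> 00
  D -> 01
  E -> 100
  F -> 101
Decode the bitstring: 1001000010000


Decoding step by step:
Bits 100 -> E
Bits 100 -> E
Bits 00 -> G
Bits 100 -> E
Bits 00 -> G


Decoded message: EEGEG


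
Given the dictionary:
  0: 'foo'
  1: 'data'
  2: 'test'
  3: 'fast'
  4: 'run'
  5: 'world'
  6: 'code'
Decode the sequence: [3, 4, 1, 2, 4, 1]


Look up each index in the dictionary:
  3 -> 'fast'
  4 -> 'run'
  1 -> 'data'
  2 -> 'test'
  4 -> 'run'
  1 -> 'data'

Decoded: "fast run data test run data"


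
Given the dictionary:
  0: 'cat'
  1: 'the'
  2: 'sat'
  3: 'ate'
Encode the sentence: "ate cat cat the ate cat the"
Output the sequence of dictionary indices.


Look up each word in the dictionary:
  'ate' -> 3
  'cat' -> 0
  'cat' -> 0
  'the' -> 1
  'ate' -> 3
  'cat' -> 0
  'the' -> 1

Encoded: [3, 0, 0, 1, 3, 0, 1]


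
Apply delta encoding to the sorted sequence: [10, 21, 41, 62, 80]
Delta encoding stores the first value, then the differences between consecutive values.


First value: 10
Deltas:
  21 - 10 = 11
  41 - 21 = 20
  62 - 41 = 21
  80 - 62 = 18


Delta encoded: [10, 11, 20, 21, 18]


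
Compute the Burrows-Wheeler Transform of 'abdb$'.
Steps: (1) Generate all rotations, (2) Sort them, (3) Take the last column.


Rotations (sorted):
  0: $abdb -> last char: b
  1: abdb$ -> last char: $
  2: b$abd -> last char: d
  3: bdb$a -> last char: a
  4: db$ab -> last char: b


BWT = b$dab


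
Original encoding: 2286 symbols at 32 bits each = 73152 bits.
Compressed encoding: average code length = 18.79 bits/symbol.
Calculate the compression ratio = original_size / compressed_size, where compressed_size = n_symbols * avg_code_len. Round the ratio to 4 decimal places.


original_size = n_symbols * orig_bits = 2286 * 32 = 73152 bits
compressed_size = n_symbols * avg_code_len = 2286 * 18.79 = 42953.94 bits
ratio = original_size / compressed_size = 73152 / 42953.94 = 1.703

Compression ratio = 1.703


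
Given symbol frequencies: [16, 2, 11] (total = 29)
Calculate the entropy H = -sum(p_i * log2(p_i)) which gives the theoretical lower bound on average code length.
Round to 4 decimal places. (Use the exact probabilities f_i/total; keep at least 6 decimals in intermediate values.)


Per-symbol terms -p_i * log2(p_i) with p_i = f_i/29:
  p = 16/29 = 0.551724: log2(p) = -0.857981, -p*log2(p) = 0.473369
  p = 2/29 = 0.068966: log2(p) = -3.857981, -p*log2(p) = 0.266068
  p = 11/29 = 0.379310: log2(p) = -1.398549, -p*log2(p) = 0.530484
H = 0.473369 + 0.266068 + 0.530484 = 1.269921

H = 1.2699 bits/symbol


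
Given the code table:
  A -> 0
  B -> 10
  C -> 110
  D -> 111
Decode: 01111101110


Decoding:
0 -> A
111 -> D
110 -> C
111 -> D
0 -> A


Result: ADCDA


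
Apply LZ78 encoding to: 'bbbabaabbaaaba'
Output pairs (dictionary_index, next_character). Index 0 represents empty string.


LZ78 encoding steps:
Dictionary: {0: ''}
Step 1: w='' (idx 0), next='b' -> output (0, 'b'), add 'b' as idx 1
Step 2: w='b' (idx 1), next='b' -> output (1, 'b'), add 'bb' as idx 2
Step 3: w='' (idx 0), next='a' -> output (0, 'a'), add 'a' as idx 3
Step 4: w='b' (idx 1), next='a' -> output (1, 'a'), add 'ba' as idx 4
Step 5: w='a' (idx 3), next='b' -> output (3, 'b'), add 'ab' as idx 5
Step 6: w='ba' (idx 4), next='a' -> output (4, 'a'), add 'baa' as idx 6
Step 7: w='ab' (idx 5), next='a' -> output (5, 'a'), add 'aba' as idx 7


Encoded: [(0, 'b'), (1, 'b'), (0, 'a'), (1, 'a'), (3, 'b'), (4, 'a'), (5, 'a')]


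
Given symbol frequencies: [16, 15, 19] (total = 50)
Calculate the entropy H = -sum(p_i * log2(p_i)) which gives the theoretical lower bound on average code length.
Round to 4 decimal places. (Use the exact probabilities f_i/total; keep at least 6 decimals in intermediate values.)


Per-symbol terms -p_i * log2(p_i) with p_i = f_i/50:
  p = 16/50 = 0.320000: log2(p) = -1.643856, -p*log2(p) = 0.526034
  p = 15/50 = 0.300000: log2(p) = -1.736966, -p*log2(p) = 0.521090
  p = 19/50 = 0.380000: log2(p) = -1.395929, -p*log2(p) = 0.530453
H = 0.526034 + 0.521090 + 0.530453 = 1.577577

H = 1.5776 bits/symbol


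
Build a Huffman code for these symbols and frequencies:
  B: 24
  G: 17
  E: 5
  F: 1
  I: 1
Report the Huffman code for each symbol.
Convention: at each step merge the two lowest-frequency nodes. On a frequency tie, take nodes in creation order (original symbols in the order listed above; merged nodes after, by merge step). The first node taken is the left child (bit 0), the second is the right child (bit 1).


Huffman tree construction:
Step 1: Merge F(1) + I(1) = 2
Step 2: Merge (F+I)(2) + E(5) = 7
Step 3: Merge ((F+I)+E)(7) + G(17) = 24
Step 4: Merge B(24) + (((F+I)+E)+G)(24) = 48
Read each symbol's code off the tree from the root (left child = 0, right child = 1).

Codes:
  B: 0 (length 1)
  G: 11 (length 2)
  E: 101 (length 3)
  F: 1000 (length 4)
  I: 1001 (length 4)
Average code length: 81/48 = 1.6875 bits/symbol


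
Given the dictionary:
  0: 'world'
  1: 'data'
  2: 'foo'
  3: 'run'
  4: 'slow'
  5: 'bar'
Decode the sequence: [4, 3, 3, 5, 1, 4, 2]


Look up each index in the dictionary:
  4 -> 'slow'
  3 -> 'run'
  3 -> 'run'
  5 -> 'bar'
  1 -> 'data'
  4 -> 'slow'
  2 -> 'foo'

Decoded: "slow run run bar data slow foo"


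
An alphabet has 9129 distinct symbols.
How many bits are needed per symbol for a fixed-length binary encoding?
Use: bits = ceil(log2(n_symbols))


log2(9129) = 13.1562
Bracket: 2^13 = 8192 < 9129 <= 2^14 = 16384
So ceil(log2(9129)) = 14

bits = ceil(log2(9129)) = ceil(13.1562) = 14 bits


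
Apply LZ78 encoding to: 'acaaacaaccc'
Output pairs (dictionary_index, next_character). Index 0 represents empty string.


LZ78 encoding steps:
Dictionary: {0: ''}
Step 1: w='' (idx 0), next='a' -> output (0, 'a'), add 'a' as idx 1
Step 2: w='' (idx 0), next='c' -> output (0, 'c'), add 'c' as idx 2
Step 3: w='a' (idx 1), next='a' -> output (1, 'a'), add 'aa' as idx 3
Step 4: w='a' (idx 1), next='c' -> output (1, 'c'), add 'ac' as idx 4
Step 5: w='aa' (idx 3), next='c' -> output (3, 'c'), add 'aac' as idx 5
Step 6: w='c' (idx 2), next='c' -> output (2, 'c'), add 'cc' as idx 6


Encoded: [(0, 'a'), (0, 'c'), (1, 'a'), (1, 'c'), (3, 'c'), (2, 'c')]


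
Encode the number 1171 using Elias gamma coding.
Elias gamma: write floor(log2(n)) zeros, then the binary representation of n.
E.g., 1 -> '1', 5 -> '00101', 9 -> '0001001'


num_bits = floor(log2(1171)) + 1 = 11
leading_zeros = num_bits - 1 = 10
binary(1171) = 10010010011

Elias gamma(1171) = '0000000000' + '10010010011' = 000000000010010010011 (21 bits)


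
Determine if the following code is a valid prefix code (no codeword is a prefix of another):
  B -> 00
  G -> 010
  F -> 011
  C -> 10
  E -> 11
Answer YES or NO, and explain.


Checking each pair (does one codeword prefix another?):
  B='00' vs G='010': no prefix
  B='00' vs F='011': no prefix
  B='00' vs C='10': no prefix
  B='00' vs E='11': no prefix
  G='010' vs B='00': no prefix
  G='010' vs F='011': no prefix
  G='010' vs C='10': no prefix
  G='010' vs E='11': no prefix
  F='011' vs B='00': no prefix
  F='011' vs G='010': no prefix
  F='011' vs C='10': no prefix
  F='011' vs E='11': no prefix
  C='10' vs B='00': no prefix
  C='10' vs G='010': no prefix
  C='10' vs F='011': no prefix
  C='10' vs E='11': no prefix
  E='11' vs B='00': no prefix
  E='11' vs G='010': no prefix
  E='11' vs F='011': no prefix
  E='11' vs C='10': no prefix
No violation found over all pairs.

YES -- this is a valid prefix code. No codeword is a prefix of any other codeword.


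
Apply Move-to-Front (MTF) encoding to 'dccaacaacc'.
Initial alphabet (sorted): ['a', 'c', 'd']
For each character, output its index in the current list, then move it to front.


MTF encoding:
'd': index 2 in ['a', 'c', 'd'] -> ['d', 'a', 'c']
'c': index 2 in ['d', 'a', 'c'] -> ['c', 'd', 'a']
'c': index 0 in ['c', 'd', 'a'] -> ['c', 'd', 'a']
'a': index 2 in ['c', 'd', 'a'] -> ['a', 'c', 'd']
'a': index 0 in ['a', 'c', 'd'] -> ['a', 'c', 'd']
'c': index 1 in ['a', 'c', 'd'] -> ['c', 'a', 'd']
'a': index 1 in ['c', 'a', 'd'] -> ['a', 'c', 'd']
'a': index 0 in ['a', 'c', 'd'] -> ['a', 'c', 'd']
'c': index 1 in ['a', 'c', 'd'] -> ['c', 'a', 'd']
'c': index 0 in ['c', 'a', 'd'] -> ['c', 'a', 'd']


Output: [2, 2, 0, 2, 0, 1, 1, 0, 1, 0]


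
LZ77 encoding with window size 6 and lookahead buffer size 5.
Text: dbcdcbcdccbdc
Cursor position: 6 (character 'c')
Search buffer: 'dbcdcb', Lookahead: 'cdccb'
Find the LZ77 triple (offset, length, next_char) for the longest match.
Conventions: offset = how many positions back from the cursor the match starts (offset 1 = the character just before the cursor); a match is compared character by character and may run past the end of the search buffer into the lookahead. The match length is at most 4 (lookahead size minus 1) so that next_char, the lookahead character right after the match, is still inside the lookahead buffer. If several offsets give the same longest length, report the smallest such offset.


Try each offset into the search buffer:
  offset=1 (pos 5, char 'b'): match length 0
  offset=2 (pos 4, char 'c'): match length 1
  offset=3 (pos 3, char 'd'): match length 0
  offset=4 (pos 2, char 'c'): match length 3
  offset=5 (pos 1, char 'b'): match length 0
  offset=6 (pos 0, char 'd'): match length 0
Longest match has length 3 at offset 4.
next_char = character at position 6 + 3 = 9 -> 'c'

Best match: offset=4, length=3 (matching 'cdc' starting at position 2)
LZ77 triple: (4, 3, 'c')


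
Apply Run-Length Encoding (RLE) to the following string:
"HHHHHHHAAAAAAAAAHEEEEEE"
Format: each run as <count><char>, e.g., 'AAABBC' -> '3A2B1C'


Scanning runs left to right:
  i=0: run of 'H' x 7 -> '7H'
  i=7: run of 'A' x 9 -> '9A'
  i=16: run of 'H' x 1 -> '1H'
  i=17: run of 'E' x 6 -> '6E'

RLE = 7H9A1H6E


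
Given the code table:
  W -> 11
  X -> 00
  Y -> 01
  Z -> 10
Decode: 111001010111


Decoding:
11 -> W
10 -> Z
01 -> Y
01 -> Y
01 -> Y
11 -> W


Result: WZYYYW


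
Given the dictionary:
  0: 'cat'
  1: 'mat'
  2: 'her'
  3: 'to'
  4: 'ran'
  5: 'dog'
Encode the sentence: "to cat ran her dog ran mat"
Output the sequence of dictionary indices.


Look up each word in the dictionary:
  'to' -> 3
  'cat' -> 0
  'ran' -> 4
  'her' -> 2
  'dog' -> 5
  'ran' -> 4
  'mat' -> 1

Encoded: [3, 0, 4, 2, 5, 4, 1]


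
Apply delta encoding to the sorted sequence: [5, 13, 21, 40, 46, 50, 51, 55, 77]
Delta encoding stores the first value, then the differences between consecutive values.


First value: 5
Deltas:
  13 - 5 = 8
  21 - 13 = 8
  40 - 21 = 19
  46 - 40 = 6
  50 - 46 = 4
  51 - 50 = 1
  55 - 51 = 4
  77 - 55 = 22


Delta encoded: [5, 8, 8, 19, 6, 4, 1, 4, 22]


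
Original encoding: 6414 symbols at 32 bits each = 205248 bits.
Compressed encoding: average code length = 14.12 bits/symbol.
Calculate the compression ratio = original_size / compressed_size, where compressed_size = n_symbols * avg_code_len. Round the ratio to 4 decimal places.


original_size = n_symbols * orig_bits = 6414 * 32 = 205248 bits
compressed_size = n_symbols * avg_code_len = 6414 * 14.12 = 90565.68 bits
ratio = original_size / compressed_size = 205248 / 90565.68 = 2.2663

Compression ratio = 2.2663


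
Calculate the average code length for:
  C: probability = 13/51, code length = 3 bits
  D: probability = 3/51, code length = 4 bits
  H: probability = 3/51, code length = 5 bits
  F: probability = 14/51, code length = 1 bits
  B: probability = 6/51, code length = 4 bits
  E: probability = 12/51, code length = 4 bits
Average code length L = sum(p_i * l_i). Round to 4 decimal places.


Weighted contributions p_i * l_i:
  C: (13/51) * 3 = 39/51
  D: (3/51) * 4 = 12/51
  H: (3/51) * 5 = 15/51
  F: (14/51) * 1 = 14/51
  B: (6/51) * 4 = 24/51
  E: (12/51) * 4 = 48/51
Sum = (39 + 12 + 15 + 14 + 24 + 48)/51 = 152/51

L = 152/51 = 2.9804 bits/symbol


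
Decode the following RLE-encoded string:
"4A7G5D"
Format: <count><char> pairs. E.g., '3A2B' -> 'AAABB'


Expanding each <count><char> pair:
  4A -> 'AAAA'
  7G -> 'GGGGGGG'
  5D -> 'DDDDD'

Decoded = AAAAGGGGGGGDDDDD


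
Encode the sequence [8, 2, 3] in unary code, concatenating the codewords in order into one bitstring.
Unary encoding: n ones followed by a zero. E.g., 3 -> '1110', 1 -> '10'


Encode each number as n ones followed by a terminating 0:
  8 -> 111111110 (9 bits)
  2 -> 110 (3 bits)
  3 -> 1110 (4 bits)
Total length = 9 + 3 + 4 = 16 bits.

Unary([8, 2, 3]) = 1111111101101110 (16 bits)


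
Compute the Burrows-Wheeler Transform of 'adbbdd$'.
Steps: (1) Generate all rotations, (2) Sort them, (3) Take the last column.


Rotations (sorted):
  0: $adbbdd -> last char: d
  1: adbbdd$ -> last char: $
  2: bbdd$ad -> last char: d
  3: bdd$adb -> last char: b
  4: d$adbbd -> last char: d
  5: dbbdd$a -> last char: a
  6: dd$adbb -> last char: b


BWT = d$dbdab


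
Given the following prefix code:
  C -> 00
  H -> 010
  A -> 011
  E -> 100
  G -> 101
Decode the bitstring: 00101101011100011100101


Decoding step by step:
Bits 00 -> C
Bits 101 -> G
Bits 101 -> G
Bits 011 -> A
Bits 100 -> E
Bits 011 -> A
Bits 100 -> E
Bits 101 -> G


Decoded message: CGGAEAEG


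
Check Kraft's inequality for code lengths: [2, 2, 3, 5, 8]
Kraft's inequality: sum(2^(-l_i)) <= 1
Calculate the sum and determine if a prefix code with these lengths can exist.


Sum = 2^(-2) + 2^(-2) + 2^(-3) + 2^(-5) + 2^(-8)
    = 0.25 + 0.25 + 0.125 + 0.03125 + 0.00390625
    = 169/256 = 0.66015625
Since 0.66015625 <= 1, Kraft's inequality IS satisfied.
A prefix code with these lengths CAN exist.

Kraft sum = 0.66015625. Satisfied.


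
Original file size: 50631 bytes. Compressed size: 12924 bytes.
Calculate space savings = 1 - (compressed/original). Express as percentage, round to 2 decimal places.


ratio = compressed/original = 12924/50631 = 0.255259
savings = 1 - ratio = 1 - 0.255259 = 0.744741
as a percentage: 0.744741 * 100 = 74.47%

Space savings = 1 - 12924/50631 = 74.47%


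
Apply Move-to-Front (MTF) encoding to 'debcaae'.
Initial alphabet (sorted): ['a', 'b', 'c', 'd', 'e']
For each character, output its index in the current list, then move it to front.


MTF encoding:
'd': index 3 in ['a', 'b', 'c', 'd', 'e'] -> ['d', 'a', 'b', 'c', 'e']
'e': index 4 in ['d', 'a', 'b', 'c', 'e'] -> ['e', 'd', 'a', 'b', 'c']
'b': index 3 in ['e', 'd', 'a', 'b', 'c'] -> ['b', 'e', 'd', 'a', 'c']
'c': index 4 in ['b', 'e', 'd', 'a', 'c'] -> ['c', 'b', 'e', 'd', 'a']
'a': index 4 in ['c', 'b', 'e', 'd', 'a'] -> ['a', 'c', 'b', 'e', 'd']
'a': index 0 in ['a', 'c', 'b', 'e', 'd'] -> ['a', 'c', 'b', 'e', 'd']
'e': index 3 in ['a', 'c', 'b', 'e', 'd'] -> ['e', 'a', 'c', 'b', 'd']


Output: [3, 4, 3, 4, 4, 0, 3]


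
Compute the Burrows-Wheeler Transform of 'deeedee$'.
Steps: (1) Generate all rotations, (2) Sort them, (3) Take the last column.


Rotations (sorted):
  0: $deeedee -> last char: e
  1: dee$deee -> last char: e
  2: deeedee$ -> last char: $
  3: e$deeede -> last char: e
  4: edee$dee -> last char: e
  5: ee$deeed -> last char: d
  6: eedee$de -> last char: e
  7: eeedee$d -> last char: d


BWT = ee$eeded


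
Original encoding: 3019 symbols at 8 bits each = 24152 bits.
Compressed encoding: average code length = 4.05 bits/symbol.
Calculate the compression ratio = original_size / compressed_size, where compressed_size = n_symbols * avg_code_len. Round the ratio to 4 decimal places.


original_size = n_symbols * orig_bits = 3019 * 8 = 24152 bits
compressed_size = n_symbols * avg_code_len = 3019 * 4.05 = 12226.95 bits
ratio = original_size / compressed_size = 24152 / 12226.95 = 1.9753

Compression ratio = 1.9753


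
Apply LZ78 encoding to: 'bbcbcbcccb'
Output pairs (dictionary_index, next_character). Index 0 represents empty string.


LZ78 encoding steps:
Dictionary: {0: ''}
Step 1: w='' (idx 0), next='b' -> output (0, 'b'), add 'b' as idx 1
Step 2: w='b' (idx 1), next='c' -> output (1, 'c'), add 'bc' as idx 2
Step 3: w='bc' (idx 2), next='b' -> output (2, 'b'), add 'bcb' as idx 3
Step 4: w='' (idx 0), next='c' -> output (0, 'c'), add 'c' as idx 4
Step 5: w='c' (idx 4), next='c' -> output (4, 'c'), add 'cc' as idx 5
Step 6: w='b' (idx 1), end of input -> output (1, '')


Encoded: [(0, 'b'), (1, 'c'), (2, 'b'), (0, 'c'), (4, 'c'), (1, '')]


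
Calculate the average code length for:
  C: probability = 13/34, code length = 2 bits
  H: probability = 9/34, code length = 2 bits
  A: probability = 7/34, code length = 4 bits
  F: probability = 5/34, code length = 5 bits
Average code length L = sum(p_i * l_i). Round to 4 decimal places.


Weighted contributions p_i * l_i:
  C: (13/34) * 2 = 26/34
  H: (9/34) * 2 = 18/34
  A: (7/34) * 4 = 28/34
  F: (5/34) * 5 = 25/34
Sum = (26 + 18 + 28 + 25)/34 = 97/34

L = 97/34 = 2.8529 bits/symbol


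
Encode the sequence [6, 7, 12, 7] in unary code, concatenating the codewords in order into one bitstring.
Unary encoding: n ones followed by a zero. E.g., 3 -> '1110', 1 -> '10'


Encode each number as n ones followed by a terminating 0:
  6 -> 1111110 (7 bits)
  7 -> 11111110 (8 bits)
  12 -> 1111111111110 (13 bits)
  7 -> 11111110 (8 bits)
Total length = 7 + 8 + 13 + 8 = 36 bits.

Unary([6, 7, 12, 7]) = 111111011111110111111111111011111110 (36 bits)


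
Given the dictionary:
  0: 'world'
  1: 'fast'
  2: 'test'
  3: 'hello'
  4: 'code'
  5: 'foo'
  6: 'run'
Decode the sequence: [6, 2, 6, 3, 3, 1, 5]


Look up each index in the dictionary:
  6 -> 'run'
  2 -> 'test'
  6 -> 'run'
  3 -> 'hello'
  3 -> 'hello'
  1 -> 'fast'
  5 -> 'foo'

Decoded: "run test run hello hello fast foo"


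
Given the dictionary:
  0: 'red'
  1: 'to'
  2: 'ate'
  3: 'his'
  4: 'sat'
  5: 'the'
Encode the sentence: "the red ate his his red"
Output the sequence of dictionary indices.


Look up each word in the dictionary:
  'the' -> 5
  'red' -> 0
  'ate' -> 2
  'his' -> 3
  'his' -> 3
  'red' -> 0

Encoded: [5, 0, 2, 3, 3, 0]


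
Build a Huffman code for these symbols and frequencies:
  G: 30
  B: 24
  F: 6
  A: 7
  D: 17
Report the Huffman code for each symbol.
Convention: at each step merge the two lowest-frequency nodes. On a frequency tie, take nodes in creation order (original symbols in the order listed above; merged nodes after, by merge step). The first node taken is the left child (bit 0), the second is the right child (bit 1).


Huffman tree construction:
Step 1: Merge F(6) + A(7) = 13
Step 2: Merge (F+A)(13) + D(17) = 30
Step 3: Merge B(24) + G(30) = 54
Step 4: Merge ((F+A)+D)(30) + (B+G)(54) = 84
Read each symbol's code off the tree from the root (left child = 0, right child = 1).

Codes:
  G: 11 (length 2)
  B: 10 (length 2)
  F: 000 (length 3)
  A: 001 (length 3)
  D: 01 (length 2)
Average code length: 181/84 = 2.1548 bits/symbol


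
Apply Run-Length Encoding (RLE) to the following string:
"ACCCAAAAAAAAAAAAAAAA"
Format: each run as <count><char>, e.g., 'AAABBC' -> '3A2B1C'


Scanning runs left to right:
  i=0: run of 'A' x 1 -> '1A'
  i=1: run of 'C' x 3 -> '3C'
  i=4: run of 'A' x 16 -> '16A'

RLE = 1A3C16A


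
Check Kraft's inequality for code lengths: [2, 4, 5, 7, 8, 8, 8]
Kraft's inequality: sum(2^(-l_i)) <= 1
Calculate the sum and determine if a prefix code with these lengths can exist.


Sum = 2^(-2) + 2^(-4) + 2^(-5) + 2^(-7) + 2^(-8) + 2^(-8) + 2^(-8)
    = 0.25 + 0.0625 + 0.03125 + 0.0078125 + 0.00390625 + 0.00390625 + 0.00390625
    = 93/256 = 0.36328125
Since 0.36328125 <= 1, Kraft's inequality IS satisfied.
A prefix code with these lengths CAN exist.

Kraft sum = 0.36328125. Satisfied.


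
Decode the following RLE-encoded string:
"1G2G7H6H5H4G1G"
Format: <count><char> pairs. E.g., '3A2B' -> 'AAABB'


Expanding each <count><char> pair:
  1G -> 'G'
  2G -> 'GG'
  7H -> 'HHHHHHH'
  6H -> 'HHHHHH'
  5H -> 'HHHHH'
  4G -> 'GGGG'
  1G -> 'G'

Decoded = GGGHHHHHHHHHHHHHHHHHHGGGGG


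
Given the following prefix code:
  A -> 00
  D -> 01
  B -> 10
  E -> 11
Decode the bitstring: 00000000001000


Decoding step by step:
Bits 00 -> A
Bits 00 -> A
Bits 00 -> A
Bits 00 -> A
Bits 00 -> A
Bits 10 -> B
Bits 00 -> A


Decoded message: AAAAABA


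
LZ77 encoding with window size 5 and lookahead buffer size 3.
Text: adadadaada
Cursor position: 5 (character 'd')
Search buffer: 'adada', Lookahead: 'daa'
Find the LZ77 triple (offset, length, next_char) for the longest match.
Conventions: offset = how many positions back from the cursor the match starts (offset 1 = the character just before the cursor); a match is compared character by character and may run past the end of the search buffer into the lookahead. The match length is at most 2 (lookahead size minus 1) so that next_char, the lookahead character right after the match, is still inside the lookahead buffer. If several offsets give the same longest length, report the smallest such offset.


Try each offset into the search buffer:
  offset=1 (pos 4, char 'a'): match length 0
  offset=2 (pos 3, char 'd'): match length 2
  offset=3 (pos 2, char 'a'): match length 0
  offset=4 (pos 1, char 'd'): match length 2
  offset=5 (pos 0, char 'a'): match length 0
Longest match has length 2, found at offsets 2, 4; take the smallest, offset 2.
next_char = character at position 5 + 2 = 7 -> 'a'

Best match: offset=2, length=2 (matching 'da' starting at position 3)
LZ77 triple: (2, 2, 'a')


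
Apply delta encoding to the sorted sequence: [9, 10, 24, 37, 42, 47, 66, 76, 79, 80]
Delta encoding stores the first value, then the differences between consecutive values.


First value: 9
Deltas:
  10 - 9 = 1
  24 - 10 = 14
  37 - 24 = 13
  42 - 37 = 5
  47 - 42 = 5
  66 - 47 = 19
  76 - 66 = 10
  79 - 76 = 3
  80 - 79 = 1


Delta encoded: [9, 1, 14, 13, 5, 5, 19, 10, 3, 1]


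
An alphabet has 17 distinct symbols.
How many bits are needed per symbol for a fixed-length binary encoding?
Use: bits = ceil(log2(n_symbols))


log2(17) = 4.0875
Bracket: 2^4 = 16 < 17 <= 2^5 = 32
So ceil(log2(17)) = 5

bits = ceil(log2(17)) = ceil(4.0875) = 5 bits


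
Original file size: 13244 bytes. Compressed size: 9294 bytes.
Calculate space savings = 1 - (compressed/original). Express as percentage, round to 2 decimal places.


ratio = compressed/original = 9294/13244 = 0.701752
savings = 1 - ratio = 1 - 0.701752 = 0.298248
as a percentage: 0.298248 * 100 = 29.82%

Space savings = 1 - 9294/13244 = 29.82%


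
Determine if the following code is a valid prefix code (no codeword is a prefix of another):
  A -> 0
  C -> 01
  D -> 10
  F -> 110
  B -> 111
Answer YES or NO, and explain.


Checking each pair (does one codeword prefix another?):
  A='0' vs C='01': prefix -- VIOLATION

NO -- this is NOT a valid prefix code. A (0) is a prefix of C (01).


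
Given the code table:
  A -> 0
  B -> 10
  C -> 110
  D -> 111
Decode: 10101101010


Decoding:
10 -> B
10 -> B
110 -> C
10 -> B
10 -> B


Result: BBCBB


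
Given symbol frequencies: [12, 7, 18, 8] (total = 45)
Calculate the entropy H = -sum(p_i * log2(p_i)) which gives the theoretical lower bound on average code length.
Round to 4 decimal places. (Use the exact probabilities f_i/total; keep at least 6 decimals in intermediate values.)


Per-symbol terms -p_i * log2(p_i) with p_i = f_i/45:
  p = 12/45 = 0.266667: log2(p) = -1.906891, -p*log2(p) = 0.508504
  p = 7/45 = 0.155556: log2(p) = -2.684498, -p*log2(p) = 0.417589
  p = 18/45 = 0.400000: log2(p) = -1.321928, -p*log2(p) = 0.528771
  p = 8/45 = 0.177778: log2(p) = -2.491853, -p*log2(p) = 0.442996
H = 0.508504 + 0.417589 + 0.528771 + 0.442996 = 1.897860

H = 1.8979 bits/symbol


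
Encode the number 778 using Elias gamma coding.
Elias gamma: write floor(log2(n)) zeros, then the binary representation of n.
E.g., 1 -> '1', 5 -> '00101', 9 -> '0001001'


num_bits = floor(log2(778)) + 1 = 10
leading_zeros = num_bits - 1 = 9
binary(778) = 1100001010

Elias gamma(778) = '000000000' + '1100001010' = 0000000001100001010 (19 bits)


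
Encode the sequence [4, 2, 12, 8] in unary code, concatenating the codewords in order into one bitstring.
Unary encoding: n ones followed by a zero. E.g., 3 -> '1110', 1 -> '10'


Encode each number as n ones followed by a terminating 0:
  4 -> 11110 (5 bits)
  2 -> 110 (3 bits)
  12 -> 1111111111110 (13 bits)
  8 -> 111111110 (9 bits)
Total length = 5 + 3 + 13 + 9 = 30 bits.

Unary([4, 2, 12, 8]) = 111101101111111111110111111110 (30 bits)


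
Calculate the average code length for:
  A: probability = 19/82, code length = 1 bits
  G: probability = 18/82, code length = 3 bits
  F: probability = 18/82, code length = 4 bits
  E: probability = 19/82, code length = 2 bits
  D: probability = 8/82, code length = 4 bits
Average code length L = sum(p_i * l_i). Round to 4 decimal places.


Weighted contributions p_i * l_i:
  A: (19/82) * 1 = 19/82
  G: (18/82) * 3 = 54/82
  F: (18/82) * 4 = 72/82
  E: (19/82) * 2 = 38/82
  D: (8/82) * 4 = 32/82
Sum = (19 + 54 + 72 + 38 + 32)/82 = 215/82

L = 215/82 = 2.6220 bits/symbol


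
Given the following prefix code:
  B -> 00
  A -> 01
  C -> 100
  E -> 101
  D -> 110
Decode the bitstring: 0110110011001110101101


Decoding step by step:
Bits 01 -> A
Bits 101 -> E
Bits 100 -> C
Bits 110 -> D
Bits 01 -> A
Bits 110 -> D
Bits 101 -> E
Bits 101 -> E


Decoded message: AECDADEE


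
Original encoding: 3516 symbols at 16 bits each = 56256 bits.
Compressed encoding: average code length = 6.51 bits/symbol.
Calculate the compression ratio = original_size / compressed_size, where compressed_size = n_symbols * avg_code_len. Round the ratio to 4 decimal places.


original_size = n_symbols * orig_bits = 3516 * 16 = 56256 bits
compressed_size = n_symbols * avg_code_len = 3516 * 6.51 = 22889.16 bits
ratio = original_size / compressed_size = 56256 / 22889.16 = 2.4578

Compression ratio = 2.4578


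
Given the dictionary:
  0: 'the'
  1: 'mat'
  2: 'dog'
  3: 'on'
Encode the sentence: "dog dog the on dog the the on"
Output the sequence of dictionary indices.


Look up each word in the dictionary:
  'dog' -> 2
  'dog' -> 2
  'the' -> 0
  'on' -> 3
  'dog' -> 2
  'the' -> 0
  'the' -> 0
  'on' -> 3

Encoded: [2, 2, 0, 3, 2, 0, 0, 3]


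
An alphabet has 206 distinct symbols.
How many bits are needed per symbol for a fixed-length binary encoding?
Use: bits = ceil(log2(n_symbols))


log2(206) = 7.6865
Bracket: 2^7 = 128 < 206 <= 2^8 = 256
So ceil(log2(206)) = 8

bits = ceil(log2(206)) = ceil(7.6865) = 8 bits


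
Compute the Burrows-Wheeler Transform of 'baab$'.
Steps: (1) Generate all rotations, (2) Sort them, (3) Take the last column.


Rotations (sorted):
  0: $baab -> last char: b
  1: aab$b -> last char: b
  2: ab$ba -> last char: a
  3: b$baa -> last char: a
  4: baab$ -> last char: $


BWT = bbaa$


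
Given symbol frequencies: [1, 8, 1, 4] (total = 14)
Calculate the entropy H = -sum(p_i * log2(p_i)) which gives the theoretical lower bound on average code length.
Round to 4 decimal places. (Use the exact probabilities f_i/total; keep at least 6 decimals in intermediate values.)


Per-symbol terms -p_i * log2(p_i) with p_i = f_i/14:
  p = 1/14 = 0.071429: log2(p) = -3.807355, -p*log2(p) = 0.271954
  p = 8/14 = 0.571429: log2(p) = -0.807355, -p*log2(p) = 0.461346
  p = 1/14 = 0.071429: log2(p) = -3.807355, -p*log2(p) = 0.271954
  p = 4/14 = 0.285714: log2(p) = -1.807355, -p*log2(p) = 0.516387
H = 0.271954 + 0.461346 + 0.271954 + 0.516387 = 1.521641

H = 1.5216 bits/symbol


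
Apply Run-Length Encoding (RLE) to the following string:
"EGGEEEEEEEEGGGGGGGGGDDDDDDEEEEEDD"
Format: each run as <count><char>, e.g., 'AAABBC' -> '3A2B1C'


Scanning runs left to right:
  i=0: run of 'E' x 1 -> '1E'
  i=1: run of 'G' x 2 -> '2G'
  i=3: run of 'E' x 8 -> '8E'
  i=11: run of 'G' x 9 -> '9G'
  i=20: run of 'D' x 6 -> '6D'
  i=26: run of 'E' x 5 -> '5E'
  i=31: run of 'D' x 2 -> '2D'

RLE = 1E2G8E9G6D5E2D


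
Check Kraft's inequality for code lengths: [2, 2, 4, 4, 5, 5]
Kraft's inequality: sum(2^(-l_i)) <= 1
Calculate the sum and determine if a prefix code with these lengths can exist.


Sum = 2^(-2) + 2^(-2) + 2^(-4) + 2^(-4) + 2^(-5) + 2^(-5)
    = 0.25 + 0.25 + 0.0625 + 0.0625 + 0.03125 + 0.03125
    = 22/32 = 0.6875
Since 0.6875 <= 1, Kraft's inequality IS satisfied.
A prefix code with these lengths CAN exist.

Kraft sum = 0.6875. Satisfied.


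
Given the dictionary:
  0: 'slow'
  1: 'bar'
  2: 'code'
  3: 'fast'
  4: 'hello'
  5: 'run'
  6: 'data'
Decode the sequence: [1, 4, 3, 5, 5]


Look up each index in the dictionary:
  1 -> 'bar'
  4 -> 'hello'
  3 -> 'fast'
  5 -> 'run'
  5 -> 'run'

Decoded: "bar hello fast run run"


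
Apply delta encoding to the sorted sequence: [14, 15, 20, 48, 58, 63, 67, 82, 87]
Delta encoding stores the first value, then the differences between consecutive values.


First value: 14
Deltas:
  15 - 14 = 1
  20 - 15 = 5
  48 - 20 = 28
  58 - 48 = 10
  63 - 58 = 5
  67 - 63 = 4
  82 - 67 = 15
  87 - 82 = 5


Delta encoded: [14, 1, 5, 28, 10, 5, 4, 15, 5]


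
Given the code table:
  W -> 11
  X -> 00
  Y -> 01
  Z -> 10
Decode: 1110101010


Decoding:
11 -> W
10 -> Z
10 -> Z
10 -> Z
10 -> Z


Result: WZZZZ


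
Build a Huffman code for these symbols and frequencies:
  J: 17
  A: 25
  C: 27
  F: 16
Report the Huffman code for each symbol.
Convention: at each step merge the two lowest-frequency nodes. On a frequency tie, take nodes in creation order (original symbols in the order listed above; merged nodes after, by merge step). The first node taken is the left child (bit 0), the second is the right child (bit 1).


Huffman tree construction:
Step 1: Merge F(16) + J(17) = 33
Step 2: Merge A(25) + C(27) = 52
Step 3: Merge (F+J)(33) + (A+C)(52) = 85
Read each symbol's code off the tree from the root (left child = 0, right child = 1).

Codes:
  J: 01 (length 2)
  A: 10 (length 2)
  C: 11 (length 2)
  F: 00 (length 2)
Average code length: 170/85 = 2.0000 bits/symbol
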